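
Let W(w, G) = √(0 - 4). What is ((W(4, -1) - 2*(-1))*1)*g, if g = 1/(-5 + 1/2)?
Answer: -4/9 - 4*I/9 ≈ -0.44444 - 0.44444*I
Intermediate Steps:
W(w, G) = 2*I (W(w, G) = √(-4) = 2*I)
g = -2/9 (g = 1/(-5 + ½) = 1/(-9/2) = -2/9 ≈ -0.22222)
((W(4, -1) - 2*(-1))*1)*g = ((2*I - 2*(-1))*1)*(-2/9) = ((2*I + 2)*1)*(-2/9) = ((2 + 2*I)*1)*(-2/9) = (2 + 2*I)*(-2/9) = -4/9 - 4*I/9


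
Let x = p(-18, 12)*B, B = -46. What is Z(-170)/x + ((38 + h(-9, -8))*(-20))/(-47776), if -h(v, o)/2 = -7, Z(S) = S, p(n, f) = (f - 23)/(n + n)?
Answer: 9153605/755458 ≈ 12.117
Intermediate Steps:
p(n, f) = (-23 + f)/(2*n) (p(n, f) = (-23 + f)/((2*n)) = (-23 + f)*(1/(2*n)) = (-23 + f)/(2*n))
h(v, o) = 14 (h(v, o) = -2*(-7) = 14)
x = -253/18 (x = ((½)*(-23 + 12)/(-18))*(-46) = ((½)*(-1/18)*(-11))*(-46) = (11/36)*(-46) = -253/18 ≈ -14.056)
Z(-170)/x + ((38 + h(-9, -8))*(-20))/(-47776) = -170/(-253/18) + ((38 + 14)*(-20))/(-47776) = -170*(-18/253) + (52*(-20))*(-1/47776) = 3060/253 - 1040*(-1/47776) = 3060/253 + 65/2986 = 9153605/755458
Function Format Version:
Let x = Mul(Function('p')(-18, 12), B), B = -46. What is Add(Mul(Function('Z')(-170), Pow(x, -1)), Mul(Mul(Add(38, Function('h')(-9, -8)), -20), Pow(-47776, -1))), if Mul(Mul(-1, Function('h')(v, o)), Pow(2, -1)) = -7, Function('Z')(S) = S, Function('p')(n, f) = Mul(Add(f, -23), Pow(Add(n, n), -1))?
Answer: Rational(9153605, 755458) ≈ 12.117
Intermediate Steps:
Function('p')(n, f) = Mul(Rational(1, 2), Pow(n, -1), Add(-23, f)) (Function('p')(n, f) = Mul(Add(-23, f), Pow(Mul(2, n), -1)) = Mul(Add(-23, f), Mul(Rational(1, 2), Pow(n, -1))) = Mul(Rational(1, 2), Pow(n, -1), Add(-23, f)))
Function('h')(v, o) = 14 (Function('h')(v, o) = Mul(-2, -7) = 14)
x = Rational(-253, 18) (x = Mul(Mul(Rational(1, 2), Pow(-18, -1), Add(-23, 12)), -46) = Mul(Mul(Rational(1, 2), Rational(-1, 18), -11), -46) = Mul(Rational(11, 36), -46) = Rational(-253, 18) ≈ -14.056)
Add(Mul(Function('Z')(-170), Pow(x, -1)), Mul(Mul(Add(38, Function('h')(-9, -8)), -20), Pow(-47776, -1))) = Add(Mul(-170, Pow(Rational(-253, 18), -1)), Mul(Mul(Add(38, 14), -20), Pow(-47776, -1))) = Add(Mul(-170, Rational(-18, 253)), Mul(Mul(52, -20), Rational(-1, 47776))) = Add(Rational(3060, 253), Mul(-1040, Rational(-1, 47776))) = Add(Rational(3060, 253), Rational(65, 2986)) = Rational(9153605, 755458)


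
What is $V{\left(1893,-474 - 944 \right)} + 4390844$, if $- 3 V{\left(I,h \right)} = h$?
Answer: $\frac{13173950}{3} \approx 4.3913 \cdot 10^{6}$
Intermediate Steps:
$V{\left(I,h \right)} = - \frac{h}{3}$
$V{\left(1893,-474 - 944 \right)} + 4390844 = - \frac{-474 - 944}{3} + 4390844 = \left(- \frac{1}{3}\right) \left(-1418\right) + 4390844 = \frac{1418}{3} + 4390844 = \frac{13173950}{3}$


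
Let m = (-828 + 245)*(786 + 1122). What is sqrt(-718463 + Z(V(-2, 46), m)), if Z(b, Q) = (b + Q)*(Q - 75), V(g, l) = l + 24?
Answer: sqrt(1237358506603) ≈ 1.1124e+6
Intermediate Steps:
V(g, l) = 24 + l
m = -1112364 (m = -583*1908 = -1112364)
Z(b, Q) = (-75 + Q)*(Q + b) (Z(b, Q) = (Q + b)*(-75 + Q) = (-75 + Q)*(Q + b))
sqrt(-718463 + Z(V(-2, 46), m)) = sqrt(-718463 + ((-1112364)**2 - 75*(-1112364) - 75*(24 + 46) - 1112364*(24 + 46))) = sqrt(-718463 + (1237353668496 + 83427300 - 75*70 - 1112364*70)) = sqrt(-718463 + (1237353668496 + 83427300 - 5250 - 77865480)) = sqrt(-718463 + 1237359225066) = sqrt(1237358506603)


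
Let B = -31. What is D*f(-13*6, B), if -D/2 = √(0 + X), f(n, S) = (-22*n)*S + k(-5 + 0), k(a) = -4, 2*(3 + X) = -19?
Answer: 266000*I*√2 ≈ 3.7618e+5*I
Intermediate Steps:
X = -25/2 (X = -3 + (½)*(-19) = -3 - 19/2 = -25/2 ≈ -12.500)
f(n, S) = -4 - 22*S*n (f(n, S) = (-22*n)*S - 4 = -22*S*n - 4 = -4 - 22*S*n)
D = -5*I*√2 (D = -2*√(0 - 25/2) = -5*I*√2 ≈ -7.0711*I)
D*f(-13*6, B) = (-5*I*√2)*(-4 - 22*(-31)*(-13*6)) = (-5*I*√2)*(-4 - 22*(-31)*(-78)) = (-5*I*√2)*(-4 - 53196) = -5*I*√2*(-53200) = 266000*I*√2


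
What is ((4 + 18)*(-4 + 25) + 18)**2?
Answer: 230400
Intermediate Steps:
((4 + 18)*(-4 + 25) + 18)**2 = (22*21 + 18)**2 = (462 + 18)**2 = 480**2 = 230400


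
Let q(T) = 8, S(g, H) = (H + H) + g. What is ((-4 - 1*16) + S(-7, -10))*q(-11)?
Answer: -376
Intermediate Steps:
S(g, H) = g + 2*H (S(g, H) = 2*H + g = g + 2*H)
((-4 - 1*16) + S(-7, -10))*q(-11) = ((-4 - 1*16) + (-7 + 2*(-10)))*8 = ((-4 - 16) + (-7 - 20))*8 = (-20 - 27)*8 = -47*8 = -376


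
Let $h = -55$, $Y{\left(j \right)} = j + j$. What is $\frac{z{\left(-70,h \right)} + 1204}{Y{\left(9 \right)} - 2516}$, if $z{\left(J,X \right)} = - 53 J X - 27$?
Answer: $\frac{202873}{2498} \approx 81.214$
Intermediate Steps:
$Y{\left(j \right)} = 2 j$
$z{\left(J,X \right)} = -27 - 53 J X$ ($z{\left(J,X \right)} = - 53 J X - 27 = -27 - 53 J X$)
$\frac{z{\left(-70,h \right)} + 1204}{Y{\left(9 \right)} - 2516} = \frac{\left(-27 - \left(-3710\right) \left(-55\right)\right) + 1204}{2 \cdot 9 - 2516} = \frac{\left(-27 - 204050\right) + 1204}{18 - 2516} = \frac{-204077 + 1204}{-2498} = \left(-202873\right) \left(- \frac{1}{2498}\right) = \frac{202873}{2498}$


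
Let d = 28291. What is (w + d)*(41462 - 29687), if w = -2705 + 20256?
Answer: 539789550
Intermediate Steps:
w = 17551
(w + d)*(41462 - 29687) = (17551 + 28291)*(41462 - 29687) = 45842*11775 = 539789550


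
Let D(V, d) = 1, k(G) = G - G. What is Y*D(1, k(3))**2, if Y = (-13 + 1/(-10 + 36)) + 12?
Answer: -25/26 ≈ -0.96154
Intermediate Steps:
k(G) = 0
Y = -25/26 (Y = (-13 + 1/26) + 12 = -337/26 + 12 = -25/26 ≈ -0.96154)
Y*D(1, k(3))**2 = -25/26*1**2 = -25/26*1 = -25/26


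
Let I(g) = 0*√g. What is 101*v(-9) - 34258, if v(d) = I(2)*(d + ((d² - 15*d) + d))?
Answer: -34258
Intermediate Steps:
I(g) = 0
v(d) = 0 (v(d) = 0*(d + ((d² - 15*d) + d)) = 0*(d + (d² - 14*d)) = 0*(d² - 13*d) = 0)
101*v(-9) - 34258 = 101*0 - 34258 = 0 - 34258 = -34258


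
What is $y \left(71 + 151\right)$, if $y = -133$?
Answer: $-29526$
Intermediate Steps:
$y \left(71 + 151\right) = - 133 \left(71 + 151\right) = \left(-133\right) 222 = -29526$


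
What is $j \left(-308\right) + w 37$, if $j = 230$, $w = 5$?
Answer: $-70655$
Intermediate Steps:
$j \left(-308\right) + w 37 = 230 \left(-308\right) + 5 \cdot 37 = -70840 + 185 = -70655$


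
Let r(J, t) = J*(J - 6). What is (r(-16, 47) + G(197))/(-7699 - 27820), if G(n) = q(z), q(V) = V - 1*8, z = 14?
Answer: -358/35519 ≈ -0.010079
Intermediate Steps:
q(V) = -8 + V (q(V) = V - 8 = -8 + V)
G(n) = 6 (G(n) = -8 + 14 = 6)
r(J, t) = J*(-6 + J)
(r(-16, 47) + G(197))/(-7699 - 27820) = (-16*(-6 - 16) + 6)/(-7699 - 27820) = (-16*(-22) + 6)/(-35519) = (352 + 6)*(-1/35519) = 358*(-1/35519) = -358/35519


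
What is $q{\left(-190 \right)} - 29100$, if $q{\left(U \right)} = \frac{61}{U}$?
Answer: $- \frac{5529061}{190} \approx -29100.0$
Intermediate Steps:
$q{\left(-190 \right)} - 29100 = \frac{61}{-190} - 29100 = 61 \left(- \frac{1}{190}\right) - 29100 = - \frac{61}{190} - 29100 = - \frac{5529061}{190}$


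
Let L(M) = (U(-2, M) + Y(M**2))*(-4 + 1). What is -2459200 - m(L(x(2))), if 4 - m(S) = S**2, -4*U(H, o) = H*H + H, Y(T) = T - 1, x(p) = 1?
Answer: -9836807/4 ≈ -2.4592e+6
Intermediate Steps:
Y(T) = -1 + T
U(H, o) = -H/4 - H**2/4 (U(H, o) = -(H*H + H)/4 = -(H**2 + H)/4 = -(H + H**2)/4 = -H/4 - H**2/4)
L(M) = 9/2 - 3*M**2 (L(M) = (-1/4*(-2)*(1 - 2) + (-1 + M**2))*(-4 + 1) = (-1/4*(-2)*(-1) + (-1 + M**2))*(-3) = (-1/2 + (-1 + M**2))*(-3) = (-3/2 + M**2)*(-3) = 9/2 - 3*M**2)
m(S) = 4 - S**2
-2459200 - m(L(x(2))) = -2459200 - (4 - (9/2 - 3*1**2)**2) = -2459200 - (4 - (9/2 - 3*1)**2) = -2459200 - (4 - (9/2 - 3)**2) = -2459200 - (4 - (3/2)**2) = -2459200 - (4 - 1*9/4) = -2459200 - (4 - 9/4) = -2459200 - 1*7/4 = -2459200 - 7/4 = -9836807/4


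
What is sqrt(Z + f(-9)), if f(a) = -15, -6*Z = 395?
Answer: I*sqrt(2910)/6 ≈ 8.9907*I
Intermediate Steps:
Z = -395/6 (Z = -1/6*395 = -395/6 ≈ -65.833)
sqrt(Z + f(-9)) = sqrt(-395/6 - 15) = sqrt(-485/6) = I*sqrt(2910)/6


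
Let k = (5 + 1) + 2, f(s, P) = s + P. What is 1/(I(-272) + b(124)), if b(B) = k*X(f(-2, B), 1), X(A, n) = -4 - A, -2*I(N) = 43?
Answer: -2/2059 ≈ -0.00097135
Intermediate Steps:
I(N) = -43/2 (I(N) = -½*43 = -43/2)
f(s, P) = P + s
k = 8 (k = 6 + 2 = 8)
b(B) = -16 - 8*B (b(B) = 8*(-4 - (B - 2)) = 8*(-4 - (-2 + B)) = 8*(-4 + (2 - B)) = 8*(-2 - B) = -16 - 8*B)
1/(I(-272) + b(124)) = 1/(-43/2 + (-16 - 8*124)) = 1/(-43/2 + (-16 - 992)) = 1/(-43/2 - 1008) = 1/(-2059/2) = -2/2059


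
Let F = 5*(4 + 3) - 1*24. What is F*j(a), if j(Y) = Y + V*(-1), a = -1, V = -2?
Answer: 11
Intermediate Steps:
F = 11 (F = 5*7 - 24 = 35 - 24 = 11)
j(Y) = 2 + Y (j(Y) = Y - 2*(-1) = Y + 2 = 2 + Y)
F*j(a) = 11*(2 - 1) = 11*1 = 11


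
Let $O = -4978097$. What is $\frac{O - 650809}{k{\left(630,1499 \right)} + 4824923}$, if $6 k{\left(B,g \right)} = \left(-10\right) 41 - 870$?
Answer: $- \frac{16886718}{14474129} \approx -1.1667$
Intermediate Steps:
$k{\left(B,g \right)} = - \frac{640}{3}$ ($k{\left(B,g \right)} = \frac{\left(-10\right) 41 - 870}{6} = \frac{-410 - 870}{6} = \frac{1}{6} \left(-1280\right) = - \frac{640}{3}$)
$\frac{O - 650809}{k{\left(630,1499 \right)} + 4824923} = \frac{-4978097 - 650809}{- \frac{640}{3} + 4824923} = - \frac{5628906}{\frac{14474129}{3}} = \left(-5628906\right) \frac{3}{14474129} = - \frac{16886718}{14474129}$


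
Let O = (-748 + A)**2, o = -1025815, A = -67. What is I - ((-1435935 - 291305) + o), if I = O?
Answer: 3417280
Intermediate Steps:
O = 664225 (O = (-748 - 67)**2 = (-815)**2 = 664225)
I = 664225
I - ((-1435935 - 291305) + o) = 664225 - ((-1435935 - 291305) - 1025815) = 664225 - (-1727240 - 1025815) = 664225 - 1*(-2753055) = 664225 + 2753055 = 3417280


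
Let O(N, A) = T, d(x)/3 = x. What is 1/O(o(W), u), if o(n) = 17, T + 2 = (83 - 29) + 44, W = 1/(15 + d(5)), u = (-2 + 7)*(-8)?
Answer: 1/96 ≈ 0.010417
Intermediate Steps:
d(x) = 3*x
u = -40 (u = 5*(-8) = -40)
W = 1/30 (W = 1/(15 + 3*5) = 1/(15 + 15) = 1/30 ≈ 0.033333)
T = 96 (T = -2 + ((83 - 29) + 44) = -2 + (54 + 44) = -2 + 98 = 96)
O(N, A) = 96
1/O(o(W), u) = 1/96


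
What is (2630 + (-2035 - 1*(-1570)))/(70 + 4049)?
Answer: 2165/4119 ≈ 0.52561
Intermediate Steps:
(2630 + (-2035 - 1*(-1570)))/(70 + 4049) = (2630 + (-2035 + 1570))/4119 = (2630 - 465)*(1/4119) = 2165*(1/4119) = 2165/4119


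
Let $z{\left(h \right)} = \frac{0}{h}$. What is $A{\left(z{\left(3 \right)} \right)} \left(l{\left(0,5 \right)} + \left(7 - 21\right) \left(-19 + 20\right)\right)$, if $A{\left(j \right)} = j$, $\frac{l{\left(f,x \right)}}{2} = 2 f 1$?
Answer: $0$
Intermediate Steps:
$z{\left(h \right)} = 0$
$l{\left(f,x \right)} = 4 f$ ($l{\left(f,x \right)} = 2 \cdot 2 f 1 = 2 \cdot 2 f = 4 f$)
$A{\left(z{\left(3 \right)} \right)} \left(l{\left(0,5 \right)} + \left(7 - 21\right) \left(-19 + 20\right)\right) = 0 \left(4 \cdot 0 + \left(7 - 21\right) \left(-19 + 20\right)\right) = 0 \left(0 - 14\right) = 0 \left(-14\right) = 0$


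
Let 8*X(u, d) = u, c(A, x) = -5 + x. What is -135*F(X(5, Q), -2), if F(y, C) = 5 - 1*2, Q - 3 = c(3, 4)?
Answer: -405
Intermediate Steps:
Q = 2 (Q = 3 + (-5 + 4) = 3 - 1 = 2)
X(u, d) = u/8
F(y, C) = 3 (F(y, C) = 5 - 2 = 3)
-135*F(X(5, Q), -2) = -135*3 = -405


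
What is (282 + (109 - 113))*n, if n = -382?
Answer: -106196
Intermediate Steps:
(282 + (109 - 113))*n = (282 + (109 - 113))*(-382) = (282 - 4)*(-382) = 278*(-382) = -106196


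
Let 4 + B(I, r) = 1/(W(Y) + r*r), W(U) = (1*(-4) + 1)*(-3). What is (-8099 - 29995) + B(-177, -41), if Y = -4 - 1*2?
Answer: -64385619/1690 ≈ -38098.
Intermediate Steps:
Y = -6 (Y = -4 - 2 = -6)
W(U) = 9 (W(U) = (-4 + 1)*(-3) = -3*(-3) = 9)
B(I, r) = -4 + 1/(9 + r**2) (B(I, r) = -4 + 1/(9 + r*r) = -4 + 1/(9 + r**2))
(-8099 - 29995) + B(-177, -41) = (-8099 - 29995) + (-35 - 4*(-41)**2)/(9 + (-41)**2) = -38094 + (-35 - 4*1681)/(9 + 1681) = -38094 + (-35 - 6724)/1690 = -38094 + (1/1690)*(-6759) = -38094 - 6759/1690 = -64385619/1690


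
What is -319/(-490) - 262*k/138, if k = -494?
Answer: 31731871/33810 ≈ 938.54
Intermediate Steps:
-319/(-490) - 262*k/138 = -319/(-490) - (-129428)/138 = -319*(-1/490) - (-129428)/138 = 319/490 - 262*(-247/69) = 319/490 + 64714/69 = 31731871/33810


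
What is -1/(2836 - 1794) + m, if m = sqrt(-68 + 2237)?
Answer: -1/1042 + 3*sqrt(241) ≈ 46.572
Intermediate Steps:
m = 3*sqrt(241) (m = sqrt(2169) = 3*sqrt(241) ≈ 46.573)
-1/(2836 - 1794) + m = -1/(2836 - 1794) + 3*sqrt(241) = -1/1042 + 3*sqrt(241)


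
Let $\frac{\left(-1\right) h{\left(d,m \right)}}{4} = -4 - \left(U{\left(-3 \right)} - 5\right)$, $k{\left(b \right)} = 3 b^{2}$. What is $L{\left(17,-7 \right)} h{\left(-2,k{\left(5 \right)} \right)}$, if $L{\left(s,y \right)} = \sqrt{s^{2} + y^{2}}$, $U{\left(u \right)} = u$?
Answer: $- 208 \sqrt{2} \approx -294.16$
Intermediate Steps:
$h{\left(d,m \right)} = -16$ ($h{\left(d,m \right)} = - 4 \left(-4 - \left(-3 - 5\right)\right) = - 4 \left(-4 - -8\right) = - 4 \left(-4 + 8\right) = \left(-4\right) 4 = -16$)
$L{\left(17,-7 \right)} h{\left(-2,k{\left(5 \right)} \right)} = \sqrt{17^{2} + \left(-7\right)^{2}} \left(-16\right) = \sqrt{289 + 49} \left(-16\right) = \sqrt{338} \left(-16\right) = 13 \sqrt{2} \left(-16\right) = - 208 \sqrt{2}$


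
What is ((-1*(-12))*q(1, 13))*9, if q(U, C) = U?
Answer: 108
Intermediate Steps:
((-1*(-12))*q(1, 13))*9 = (-1*(-12)*1)*9 = (12*1)*9 = 12*9 = 108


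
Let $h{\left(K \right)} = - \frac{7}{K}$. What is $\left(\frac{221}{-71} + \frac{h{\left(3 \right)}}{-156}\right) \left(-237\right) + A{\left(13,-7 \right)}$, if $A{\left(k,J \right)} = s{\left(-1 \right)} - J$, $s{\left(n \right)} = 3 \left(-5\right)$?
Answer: $\frac{8042941}{11076} \approx 726.16$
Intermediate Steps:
$s{\left(n \right)} = -15$
$A{\left(k,J \right)} = -15 - J$
$\left(\frac{221}{-71} + \frac{h{\left(3 \right)}}{-156}\right) \left(-237\right) + A{\left(13,-7 \right)} = \left(\frac{221}{-71} + \frac{\left(-7\right) \frac{1}{3}}{-156}\right) \left(-237\right) - 8 = \left(221 \left(- \frac{1}{71}\right) + \left(-7\right) \frac{1}{3} \left(- \frac{1}{156}\right)\right) \left(-237\right) + \left(-15 + 7\right) = \left(- \frac{221}{71} - - \frac{7}{468}\right) \left(-237\right) - 8 = \left(- \frac{221}{71} + \frac{7}{468}\right) \left(-237\right) - 8 = \left(- \frac{102931}{33228}\right) \left(-237\right) - 8 = \frac{8131549}{11076} - 8 = \frac{8042941}{11076}$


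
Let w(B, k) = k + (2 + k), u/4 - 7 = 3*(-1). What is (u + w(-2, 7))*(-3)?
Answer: -96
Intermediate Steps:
u = 16 (u = 28 + 4*(3*(-1)) = 28 + 4*(-3) = 28 - 12 = 16)
w(B, k) = 2 + 2*k
(u + w(-2, 7))*(-3) = (16 + (2 + 2*7))*(-3) = (16 + (2 + 14))*(-3) = (16 + 16)*(-3) = 32*(-3) = -96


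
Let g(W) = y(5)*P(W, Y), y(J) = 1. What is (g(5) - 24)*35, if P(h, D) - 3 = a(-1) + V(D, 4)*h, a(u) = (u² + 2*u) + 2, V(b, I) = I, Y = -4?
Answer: 0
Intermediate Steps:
a(u) = 2 + u² + 2*u
P(h, D) = 4 + 4*h (P(h, D) = 3 + ((2 + (-1)² + 2*(-1)) + 4*h) = 3 + ((2 + 1 - 2) + 4*h) = 3 + (1 + 4*h) = 4 + 4*h)
g(W) = 4 + 4*W (g(W) = 1*(4 + 4*W) = 4 + 4*W)
(g(5) - 24)*35 = ((4 + 4*5) - 24)*35 = ((4 + 20) - 24)*35 = (24 - 24)*35 = 0*35 = 0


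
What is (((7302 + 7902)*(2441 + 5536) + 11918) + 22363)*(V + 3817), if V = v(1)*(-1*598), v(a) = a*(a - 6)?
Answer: 825802021323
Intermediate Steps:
v(a) = a*(-6 + a)
V = 2990 (V = (1*(-6 + 1))*(-1*598) = (1*(-5))*(-598) = -5*(-598) = 2990)
(((7302 + 7902)*(2441 + 5536) + 11918) + 22363)*(V + 3817) = (((7302 + 7902)*(2441 + 5536) + 11918) + 22363)*(2990 + 3817) = ((15204*7977 + 11918) + 22363)*6807 = ((121282308 + 11918) + 22363)*6807 = (121294226 + 22363)*6807 = 121316589*6807 = 825802021323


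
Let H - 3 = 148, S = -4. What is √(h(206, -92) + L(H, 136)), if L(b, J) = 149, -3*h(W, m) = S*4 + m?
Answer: √185 ≈ 13.601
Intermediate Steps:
H = 151 (H = 3 + 148 = 151)
h(W, m) = 16/3 - m/3 (h(W, m) = -(-4*4 + m)/3 = -(-16 + m)/3 = 16/3 - m/3)
√(h(206, -92) + L(H, 136)) = √((16/3 - ⅓*(-92)) + 149) = √((16/3 + 92/3) + 149) = √(36 + 149) = √185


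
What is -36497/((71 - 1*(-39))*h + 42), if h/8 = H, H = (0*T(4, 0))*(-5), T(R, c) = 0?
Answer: -36497/42 ≈ -868.98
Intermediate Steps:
H = 0 (H = (0*0)*(-5) = 0*(-5) = 0)
h = 0 (h = 8*0 = 0)
-36497/((71 - 1*(-39))*h + 42) = -36497/((71 - 1*(-39))*0 + 42) = -36497/((71 + 39)*0 + 42) = -36497/(110*0 + 42) = -36497/(0 + 42) = -36497/42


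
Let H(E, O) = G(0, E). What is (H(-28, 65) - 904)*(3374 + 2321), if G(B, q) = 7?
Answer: -5108415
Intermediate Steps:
H(E, O) = 7
(H(-28, 65) - 904)*(3374 + 2321) = (7 - 904)*(3374 + 2321) = -897*5695 = -5108415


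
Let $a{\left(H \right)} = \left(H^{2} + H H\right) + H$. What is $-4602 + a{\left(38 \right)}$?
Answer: $-1676$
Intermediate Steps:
$a{\left(H \right)} = H + 2 H^{2}$ ($a{\left(H \right)} = \left(H^{2} + H^{2}\right) + H = 2 H^{2} + H = H + 2 H^{2}$)
$-4602 + a{\left(38 \right)} = -4602 + 38 \left(1 + 2 \cdot 38\right) = -4602 + 38 \left(1 + 76\right) = -4602 + 38 \cdot 77 = -4602 + 2926 = -1676$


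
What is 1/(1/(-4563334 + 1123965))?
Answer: -3439369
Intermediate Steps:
1/(1/(-4563334 + 1123965)) = 1/(1/(-3439369)) = 1/(-1/3439369) = -3439369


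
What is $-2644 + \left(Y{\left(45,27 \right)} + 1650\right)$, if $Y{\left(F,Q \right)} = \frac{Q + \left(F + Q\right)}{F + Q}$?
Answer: $- \frac{7941}{8} \approx -992.63$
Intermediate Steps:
$Y{\left(F,Q \right)} = \frac{F + 2 Q}{F + Q}$
$-2644 + \left(Y{\left(45,27 \right)} + 1650\right) = -2644 + \left(\frac{45 + 2 \cdot 27}{45 + 27} + 1650\right) = -2644 + \left(\frac{45 + 54}{72} + 1650\right) = -2644 + \left(\frac{1}{72} \cdot 99 + 1650\right) = -2644 + \left(\frac{11}{8} + 1650\right) = -2644 + \frac{13211}{8} = - \frac{7941}{8}$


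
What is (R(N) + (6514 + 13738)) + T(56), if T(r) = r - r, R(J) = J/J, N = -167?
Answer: 20253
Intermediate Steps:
R(J) = 1
T(r) = 0
(R(N) + (6514 + 13738)) + T(56) = (1 + (6514 + 13738)) + 0 = (1 + 20252) + 0 = 20253 + 0 = 20253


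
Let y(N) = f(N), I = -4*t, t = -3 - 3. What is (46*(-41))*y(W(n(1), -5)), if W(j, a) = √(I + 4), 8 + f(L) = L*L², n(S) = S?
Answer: 15088 - 105616*√7 ≈ -2.6435e+5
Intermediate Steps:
t = -6
f(L) = -8 + L³ (f(L) = -8 + L*L² = -8 + L³)
I = 24 (I = -4*(-6) = 24)
W(j, a) = 2*√7 (W(j, a) = √(24 + 4) = √28 = 2*√7)
y(N) = -8 + N³
(46*(-41))*y(W(n(1), -5)) = (46*(-41))*(-8 + (2*√7)³) = -1886*(-8 + 56*√7) = 15088 - 105616*√7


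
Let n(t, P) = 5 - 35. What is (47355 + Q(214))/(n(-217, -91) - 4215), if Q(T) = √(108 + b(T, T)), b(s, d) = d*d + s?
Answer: -3157/283 - √46118/4245 ≈ -11.206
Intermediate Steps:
b(s, d) = s + d² (b(s, d) = d² + s = s + d²)
Q(T) = √(108 + T + T²) (Q(T) = √(108 + (T + T²)) = √(108 + T + T²))
n(t, P) = -30
(47355 + Q(214))/(n(-217, -91) - 4215) = (47355 + √(108 + 214 + 214²))/(-30 - 4215) = (47355 + √(108 + 214 + 45796))/(-4245) = (47355 + √46118)*(-1/4245) = -3157/283 - √46118/4245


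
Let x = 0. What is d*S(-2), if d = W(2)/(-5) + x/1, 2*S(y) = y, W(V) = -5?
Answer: -1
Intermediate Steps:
S(y) = y/2
d = 1 (d = -5/(-5) + 0/1 = -5*(-⅕) + 0*1 = 1 + 0 = 1)
d*S(-2) = 1*((½)*(-2)) = 1*(-1) = -1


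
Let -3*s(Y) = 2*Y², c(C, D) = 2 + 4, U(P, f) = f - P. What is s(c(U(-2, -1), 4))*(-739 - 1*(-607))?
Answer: 3168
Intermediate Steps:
c(C, D) = 6
s(Y) = -2*Y²/3
s(c(U(-2, -1), 4))*(-739 - 1*(-607)) = (-⅔*6²)*(-739 - 1*(-607)) = (-⅔*36)*(-739 + 607) = -24*(-132) = 3168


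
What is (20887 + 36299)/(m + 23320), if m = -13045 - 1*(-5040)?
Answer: 19062/5105 ≈ 3.7340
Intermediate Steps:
m = -8005 (m = -13045 + 5040 = -8005)
(20887 + 36299)/(m + 23320) = (20887 + 36299)/(-8005 + 23320) = 57186/15315 = 57186*(1/15315) = 19062/5105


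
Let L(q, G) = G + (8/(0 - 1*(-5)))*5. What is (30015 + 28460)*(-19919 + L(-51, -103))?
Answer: -1170318650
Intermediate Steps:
L(q, G) = 8 + G (L(q, G) = G + (8/(0 + 5))*5 = G + (8/5)*5 = G + 8 = 8 + G)
(30015 + 28460)*(-19919 + L(-51, -103)) = (30015 + 28460)*(-19919 + (8 - 103)) = 58475*(-19919 - 95) = 58475*(-20014) = -1170318650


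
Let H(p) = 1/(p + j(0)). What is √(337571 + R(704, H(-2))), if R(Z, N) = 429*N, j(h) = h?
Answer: √1349426/2 ≈ 580.82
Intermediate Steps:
H(p) = 1/p (H(p) = 1/(p + 0) = 1/p)
√(337571 + R(704, H(-2))) = √(337571 + 429/(-2)) = √(337571 + 429*(-½)) = √(337571 - 429/2) = √(674713/2) = √1349426/2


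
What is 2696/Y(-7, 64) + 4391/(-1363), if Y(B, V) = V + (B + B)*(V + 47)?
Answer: -5108619/1015435 ≈ -5.0310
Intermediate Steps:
Y(B, V) = V + 2*B*(47 + V) (Y(B, V) = V + (2*B)*(47 + V) = V + 2*B*(47 + V))
2696/Y(-7, 64) + 4391/(-1363) = 2696/(64 + 94*(-7) + 2*(-7)*64) + 4391/(-1363) = 2696/(64 - 658 - 896) + 4391*(-1/1363) = 2696/(-1490) - 4391/1363 = 2696*(-1/1490) - 4391/1363 = -1348/745 - 4391/1363 = -5108619/1015435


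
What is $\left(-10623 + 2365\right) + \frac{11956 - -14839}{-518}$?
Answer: $- \frac{4304439}{518} \approx -8309.7$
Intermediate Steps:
$\left(-10623 + 2365\right) + \frac{11956 - -14839}{-518} = -8258 + \left(11956 + 14839\right) \left(- \frac{1}{518}\right) = -8258 + 26795 \left(- \frac{1}{518}\right) = -8258 - \frac{26795}{518} = - \frac{4304439}{518}$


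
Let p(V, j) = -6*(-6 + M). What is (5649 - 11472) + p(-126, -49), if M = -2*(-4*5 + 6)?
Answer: -5955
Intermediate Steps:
M = 28 (M = -2*(-20 + 6) = -2*(-14) = 28)
p(V, j) = -132 (p(V, j) = -6*(-6 + 28) = -6*22 = -132)
(5649 - 11472) + p(-126, -49) = (5649 - 11472) - 132 = -5823 - 132 = -5955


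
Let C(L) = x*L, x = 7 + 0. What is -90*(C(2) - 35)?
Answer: 1890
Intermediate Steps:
x = 7
C(L) = 7*L
-90*(C(2) - 35) = -90*(7*2 - 35) = -90*(14 - 35) = -90*(-21) = 1890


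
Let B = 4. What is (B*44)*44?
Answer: 7744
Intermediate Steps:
(B*44)*44 = (4*44)*44 = 176*44 = 7744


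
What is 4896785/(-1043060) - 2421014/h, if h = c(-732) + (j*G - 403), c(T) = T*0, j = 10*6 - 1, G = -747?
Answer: 115373672659/2319556828 ≈ 49.740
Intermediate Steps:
j = 59 (j = 60 - 1 = 59)
c(T) = 0
h = -44476 (h = 0 + (59*(-747) - 403) = 0 + (-44073 - 403) = 0 - 44476 = -44476)
4896785/(-1043060) - 2421014/h = 4896785/(-1043060) - 2421014/(-44476) = 4896785*(-1/1043060) - 2421014*(-1/44476) = -979357/208612 + 1210507/22238 = 115373672659/2319556828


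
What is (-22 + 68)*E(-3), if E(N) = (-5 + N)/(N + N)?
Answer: 184/3 ≈ 61.333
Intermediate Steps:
E(N) = (-5 + N)/(2*N) (E(N) = (-5 + N)/((2*N)) = (-5 + N)*(1/(2*N)) = (-5 + N)/(2*N))
(-22 + 68)*E(-3) = (-22 + 68)*((1/2)*(-5 - 3)/(-3)) = 46*((1/2)*(-1/3)*(-8)) = 46*(4/3) = 184/3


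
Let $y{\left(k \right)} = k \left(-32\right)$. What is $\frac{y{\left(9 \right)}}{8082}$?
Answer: $- \frac{16}{449} \approx -0.035635$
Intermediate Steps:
$y{\left(k \right)} = - 32 k$
$\frac{y{\left(9 \right)}}{8082} = \frac{\left(-32\right) 9}{8082} = \left(-288\right) \frac{1}{8082} = - \frac{16}{449}$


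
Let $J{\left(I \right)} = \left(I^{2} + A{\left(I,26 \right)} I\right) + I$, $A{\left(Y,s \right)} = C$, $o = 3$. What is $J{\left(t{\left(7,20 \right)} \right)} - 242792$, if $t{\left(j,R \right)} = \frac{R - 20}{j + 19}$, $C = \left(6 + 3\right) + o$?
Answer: $-242792$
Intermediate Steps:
$C = 12$ ($C = \left(6 + 3\right) + 3 = 9 + 3 = 12$)
$t{\left(j,R \right)} = \frac{-20 + R}{19 + j}$
$A{\left(Y,s \right)} = 12$
$J{\left(I \right)} = I^{2} + 13 I$ ($J{\left(I \right)} = \left(I^{2} + 12 I\right) + I = I^{2} + 13 I$)
$J{\left(t{\left(7,20 \right)} \right)} - 242792 = \frac{-20 + 20}{19 + 7} \left(13 + \frac{-20 + 20}{19 + 7}\right) - 242792 = \frac{1}{26} \cdot 0 \left(13 + \frac{1}{26} \cdot 0\right) - 242792 = 0 \left(13 + 0\right) - 242792 = 0 \cdot 13 - 242792 = 0 - 242792 = -242792$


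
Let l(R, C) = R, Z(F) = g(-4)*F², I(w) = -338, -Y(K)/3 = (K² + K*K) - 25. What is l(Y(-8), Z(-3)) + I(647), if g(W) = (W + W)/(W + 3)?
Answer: -647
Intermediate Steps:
g(W) = 2*W/(3 + W) (g(W) = (2*W)/(3 + W) = 2*W/(3 + W))
Y(K) = 75 - 6*K² (Y(K) = -3*((K² + K*K) - 25) = -3*((K² + K²) - 25) = -3*(2*K² - 25) = -3*(-25 + 2*K²) = 75 - 6*K²)
Z(F) = 8*F² (Z(F) = (2*(-4)/(3 - 4))*F² = (2*(-4)/(-1))*F² = (2*(-4)*(-1))*F² = 8*F²)
l(Y(-8), Z(-3)) + I(647) = (75 - 6*(-8)²) - 338 = (75 - 6*64) - 338 = (75 - 384) - 338 = -309 - 338 = -647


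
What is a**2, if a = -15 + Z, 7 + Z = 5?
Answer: 289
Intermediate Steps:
Z = -2 (Z = -7 + 5 = -2)
a = -17 (a = -15 - 2 = -17)
a**2 = (-17)**2 = 289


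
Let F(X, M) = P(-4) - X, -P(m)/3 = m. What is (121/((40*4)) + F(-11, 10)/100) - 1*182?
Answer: -144811/800 ≈ -181.01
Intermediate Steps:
P(m) = -3*m
F(X, M) = 12 - X (F(X, M) = -3*(-4) - X = 12 - X)
(121/((40*4)) + F(-11, 10)/100) - 1*182 = (121/((40*4)) + (12 - 1*(-11))/100) - 1*182 = (121/160 + (12 + 11)*(1/100)) - 182 = (121*(1/160) + 23*(1/100)) - 182 = (121/160 + 23/100) - 182 = 789/800 - 182 = -144811/800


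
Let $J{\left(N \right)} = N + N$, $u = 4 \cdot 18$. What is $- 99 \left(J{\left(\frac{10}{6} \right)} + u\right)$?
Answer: $-7458$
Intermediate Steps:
$u = 72$
$J{\left(N \right)} = 2 N$
$- 99 \left(J{\left(\frac{10}{6} \right)} + u\right) = - 99 \left(2 \cdot \frac{10}{6} + 72\right) = - 99 \left(2 \cdot 10 \cdot \frac{1}{6} + 72\right) = - 99 \left(2 \cdot \frac{5}{3} + 72\right) = - 99 \left(\frac{10}{3} + 72\right) = \left(-99\right) \frac{226}{3} = -7458$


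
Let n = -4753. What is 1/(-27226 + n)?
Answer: -1/31979 ≈ -3.1270e-5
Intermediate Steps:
1/(-27226 + n) = 1/(-27226 - 4753) = 1/(-31979) = -1/31979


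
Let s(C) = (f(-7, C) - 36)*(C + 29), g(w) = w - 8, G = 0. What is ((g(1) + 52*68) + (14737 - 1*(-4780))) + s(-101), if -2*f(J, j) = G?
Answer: 25638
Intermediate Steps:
f(J, j) = 0 (f(J, j) = -½*0 = 0)
g(w) = -8 + w
s(C) = -1044 - 36*C (s(C) = (0 - 36)*(C + 29) = -36*(29 + C) = -1044 - 36*C)
((g(1) + 52*68) + (14737 - 1*(-4780))) + s(-101) = (((-8 + 1) + 52*68) + (14737 - 1*(-4780))) + (-1044 - 36*(-101)) = ((-7 + 3536) + (14737 + 4780)) + (-1044 + 3636) = (3529 + 19517) + 2592 = 23046 + 2592 = 25638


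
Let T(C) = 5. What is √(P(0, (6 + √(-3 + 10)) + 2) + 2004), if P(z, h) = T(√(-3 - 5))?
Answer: 7*√41 ≈ 44.822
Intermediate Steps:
P(z, h) = 5
√(P(0, (6 + √(-3 + 10)) + 2) + 2004) = √(5 + 2004) = √2009 = 7*√41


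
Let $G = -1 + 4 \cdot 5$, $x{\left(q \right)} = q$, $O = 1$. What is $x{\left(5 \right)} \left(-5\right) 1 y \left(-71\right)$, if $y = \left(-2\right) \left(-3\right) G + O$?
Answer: $204125$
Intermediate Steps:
$G = 19$ ($G = -1 + 20 = 19$)
$y = 115$ ($y = \left(-2\right) \left(-3\right) 19 + 1 = 6 \cdot 19 + 1 = 114 + 1 = 115$)
$x{\left(5 \right)} \left(-5\right) 1 y \left(-71\right) = 5 \left(-5\right) 1 \cdot 115 \left(-71\right) = \left(-25\right) 1 \cdot 115 \left(-71\right) = \left(-25\right) 115 \left(-71\right) = \left(-2875\right) \left(-71\right) = 204125$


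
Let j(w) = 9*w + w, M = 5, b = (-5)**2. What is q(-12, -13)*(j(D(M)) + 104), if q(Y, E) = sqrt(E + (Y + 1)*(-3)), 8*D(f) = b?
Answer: 541*sqrt(5)/2 ≈ 604.86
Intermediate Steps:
b = 25
D(f) = 25/8 (D(f) = (1/8)*25 = 25/8)
j(w) = 10*w
q(Y, E) = sqrt(-3 + E - 3*Y) (q(Y, E) = sqrt(E + (1 + Y)*(-3)) = sqrt(E + (-3 - 3*Y)) = sqrt(-3 + E - 3*Y))
q(-12, -13)*(j(D(M)) + 104) = sqrt(-3 - 13 - 3*(-12))*(10*(25/8) + 104) = sqrt(-3 - 13 + 36)*(125/4 + 104) = sqrt(20)*(541/4) = (2*sqrt(5))*(541/4) = 541*sqrt(5)/2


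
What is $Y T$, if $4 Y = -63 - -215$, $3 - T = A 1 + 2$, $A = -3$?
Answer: $152$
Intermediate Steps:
$T = 4$ ($T = 3 - \left(\left(-3\right) 1 + 2\right) = 3 - \left(-3 + 2\right) = 3 - -1 = 3 + 1 = 4$)
$Y = 38$ ($Y = \frac{-63 - -215}{4} = \frac{-63 + 215}{4} = \frac{1}{4} \cdot 152 = 38$)
$Y T = 38 \cdot 4 = 152$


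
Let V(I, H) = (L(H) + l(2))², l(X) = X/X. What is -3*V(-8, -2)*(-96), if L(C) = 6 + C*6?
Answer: 7200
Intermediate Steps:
L(C) = 6 + 6*C
l(X) = 1
V(I, H) = (7 + 6*H)² (V(I, H) = ((6 + 6*H) + 1)² = (7 + 6*H)²)
-3*V(-8, -2)*(-96) = -3*(7 + 6*(-2))²*(-96) = -3*(7 - 12)²*(-96) = -3*(-5)²*(-96) = -3*25*(-96) = -75*(-96) = 7200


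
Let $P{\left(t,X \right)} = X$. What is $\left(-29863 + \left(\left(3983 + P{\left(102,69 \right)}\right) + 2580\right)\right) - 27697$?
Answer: $-50928$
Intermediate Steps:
$\left(-29863 + \left(\left(3983 + P{\left(102,69 \right)}\right) + 2580\right)\right) - 27697 = \left(-29863 + \left(\left(3983 + 69\right) + 2580\right)\right) - 27697 = \left(-29863 + \left(4052 + 2580\right)\right) - 27697 = \left(-29863 + 6632\right) - 27697 = -23231 - 27697 = -50928$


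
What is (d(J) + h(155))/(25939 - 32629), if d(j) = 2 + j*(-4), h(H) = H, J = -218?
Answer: -343/2230 ≈ -0.15381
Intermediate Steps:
d(j) = 2 - 4*j
(d(J) + h(155))/(25939 - 32629) = ((2 - 4*(-218)) + 155)/(25939 - 32629) = ((2 + 872) + 155)/(-6690) = (874 + 155)*(-1/6690) = 1029*(-1/6690) = -343/2230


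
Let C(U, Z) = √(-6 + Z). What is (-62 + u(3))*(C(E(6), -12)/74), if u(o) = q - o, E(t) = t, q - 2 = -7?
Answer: -105*I*√2/37 ≈ -4.0133*I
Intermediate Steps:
q = -5 (q = 2 - 7 = -5)
u(o) = -5 - o
(-62 + u(3))*(C(E(6), -12)/74) = (-62 + (-5 - 1*3))*(√(-6 - 12)/74) = (-62 + (-5 - 3))*(√(-18)*(1/74)) = (-62 - 8)*((3*I*√2)*(1/74)) = -105*I*√2/37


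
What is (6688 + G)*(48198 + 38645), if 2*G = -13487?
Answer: -9639573/2 ≈ -4.8198e+6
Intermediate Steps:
G = -13487/2 (G = (1/2)*(-13487) = -13487/2 ≈ -6743.5)
(6688 + G)*(48198 + 38645) = (6688 - 13487/2)*(48198 + 38645) = -111/2*86843 = -9639573/2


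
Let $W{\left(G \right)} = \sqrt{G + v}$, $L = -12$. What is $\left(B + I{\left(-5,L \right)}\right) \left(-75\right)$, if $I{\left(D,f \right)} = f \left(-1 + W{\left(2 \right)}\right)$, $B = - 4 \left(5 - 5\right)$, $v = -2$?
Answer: $-900$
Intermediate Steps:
$W{\left(G \right)} = \sqrt{-2 + G}$ ($W{\left(G \right)} = \sqrt{G - 2} = \sqrt{-2 + G}$)
$B = 0$ ($B = \left(-4\right) 0 = 0$)
$I{\left(D,f \right)} = - f$ ($I{\left(D,f \right)} = f \left(-1 + \sqrt{-2 + 2}\right) = f \left(-1 + \sqrt{0}\right) = f \left(-1 + 0\right) = f \left(-1\right) = - f$)
$\left(B + I{\left(-5,L \right)}\right) \left(-75\right) = \left(0 - -12\right) \left(-75\right) = \left(0 + 12\right) \left(-75\right) = 12 \left(-75\right) = -900$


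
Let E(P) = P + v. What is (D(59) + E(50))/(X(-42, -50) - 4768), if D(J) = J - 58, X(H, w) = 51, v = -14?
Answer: -37/4717 ≈ -0.0078440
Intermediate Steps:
D(J) = -58 + J
E(P) = -14 + P (E(P) = P - 14 = -14 + P)
(D(59) + E(50))/(X(-42, -50) - 4768) = ((-58 + 59) + (-14 + 50))/(51 - 4768) = (1 + 36)/(-4717) = 37*(-1/4717) = -37/4717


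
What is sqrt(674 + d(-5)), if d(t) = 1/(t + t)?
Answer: sqrt(67390)/10 ≈ 25.960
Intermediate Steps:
d(t) = 1/(2*t)
sqrt(674 + d(-5)) = sqrt(674 + (1/2)/(-5)) = sqrt(674 + (1/2)*(-1/5)) = sqrt(674 - 1/10) = sqrt(6739/10) = sqrt(67390)/10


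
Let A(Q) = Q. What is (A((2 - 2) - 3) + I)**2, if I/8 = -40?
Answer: 104329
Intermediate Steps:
I = -320 (I = 8*(-40) = -320)
(A((2 - 2) - 3) + I)**2 = (((2 - 2) - 3) - 320)**2 = ((0 - 3) - 320)**2 = (-3 - 320)**2 = (-323)**2 = 104329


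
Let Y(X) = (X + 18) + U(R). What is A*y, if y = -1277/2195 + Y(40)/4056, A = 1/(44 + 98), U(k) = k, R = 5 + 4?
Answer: -5032447/1264214640 ≈ -0.0039807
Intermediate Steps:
R = 9
Y(X) = 27 + X (Y(X) = (X + 18) + 9 = (18 + X) + 9 = 27 + X)
A = 1/142 ≈ 0.0070423
y = -5032447/8902920 (y = -1277/2195 + (27 + 40)/4056 = -1277*1/2195 + 67*(1/4056) = -1277/2195 + 67/4056 = -5032447/8902920 ≈ -0.56526)
A*y = (1/142)*(-5032447/8902920) = -5032447/1264214640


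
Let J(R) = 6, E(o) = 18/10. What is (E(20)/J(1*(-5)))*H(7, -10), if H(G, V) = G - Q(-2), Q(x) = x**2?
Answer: 9/10 ≈ 0.90000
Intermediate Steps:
E(o) = 9/5 (E(o) = 18*(1/10) = 9/5)
H(G, V) = -4 + G (H(G, V) = G - 1*(-2)**2 = G - 1*4 = G - 4 = -4 + G)
(E(20)/J(1*(-5)))*H(7, -10) = ((9/5)/6)*(-4 + 7) = ((9/5)*(1/6))*3 = (3/10)*3 = 9/10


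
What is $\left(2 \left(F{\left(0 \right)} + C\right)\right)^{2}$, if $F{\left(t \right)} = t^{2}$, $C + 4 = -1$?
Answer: $100$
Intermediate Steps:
$C = -5$ ($C = -4 - 1 = -5$)
$\left(2 \left(F{\left(0 \right)} + C\right)\right)^{2} = \left(2 \left(0^{2} - 5\right)\right)^{2} = \left(2 \left(0 - 5\right)\right)^{2} = \left(2 \left(-5\right)\right)^{2} = \left(-10\right)^{2} = 100$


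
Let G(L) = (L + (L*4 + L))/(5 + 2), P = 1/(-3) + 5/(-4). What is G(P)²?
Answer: 361/196 ≈ 1.8418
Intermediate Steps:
P = -19/12 (P = 1*(-⅓) + 5*(-¼) = -⅓ - 5/4 = -19/12 ≈ -1.5833)
G(L) = 6*L/7 (G(L) = (L + (4*L + L))/7 = (L + 5*L)*(⅐) = (6*L)*(⅐) = 6*L/7)
G(P)² = ((6/7)*(-19/12))² = (-19/14)² = 361/196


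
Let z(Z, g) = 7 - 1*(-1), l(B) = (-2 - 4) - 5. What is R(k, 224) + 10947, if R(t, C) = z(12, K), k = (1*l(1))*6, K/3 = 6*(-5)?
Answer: 10955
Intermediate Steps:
l(B) = -11 (l(B) = -6 - 5 = -11)
K = -90 (K = 3*(6*(-5)) = 3*(-30) = -90)
z(Z, g) = 8 (z(Z, g) = 7 + 1 = 8)
k = -66 (k = (1*(-11))*6 = -11*6 = -66)
R(t, C) = 8
R(k, 224) + 10947 = 8 + 10947 = 10955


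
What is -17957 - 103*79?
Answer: -26094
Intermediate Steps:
-17957 - 103*79 = -17957 - 1*8137 = -17957 - 8137 = -26094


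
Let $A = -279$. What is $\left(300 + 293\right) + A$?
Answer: $314$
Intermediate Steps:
$\left(300 + 293\right) + A = \left(300 + 293\right) - 279 = 593 - 279 = 314$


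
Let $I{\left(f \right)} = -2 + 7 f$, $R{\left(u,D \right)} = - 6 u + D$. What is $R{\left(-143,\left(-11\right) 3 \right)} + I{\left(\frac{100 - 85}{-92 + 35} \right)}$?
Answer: $\frac{15602}{19} \approx 821.16$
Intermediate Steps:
$R{\left(u,D \right)} = D - 6 u$
$R{\left(-143,\left(-11\right) 3 \right)} + I{\left(\frac{100 - 85}{-92 + 35} \right)} = \left(\left(-11\right) 3 - -858\right) - \left(2 - 7 \frac{100 - 85}{-92 + 35}\right) = \left(-33 + 858\right) - \left(2 - 7 \frac{15}{-57}\right) = 825 - \left(2 - 7 \cdot 15 \left(- \frac{1}{57}\right)\right) = 825 + \left(-2 + 7 \left(- \frac{5}{19}\right)\right) = 825 - \frac{73}{19} = \frac{15602}{19}$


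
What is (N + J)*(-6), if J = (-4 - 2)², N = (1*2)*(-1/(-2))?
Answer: -222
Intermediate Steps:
N = 1 (N = 2*(-1*(-½)) = 2*(½) = 1)
J = 36 (J = (-6)² = 36)
(N + J)*(-6) = (1 + 36)*(-6) = 37*(-6) = -222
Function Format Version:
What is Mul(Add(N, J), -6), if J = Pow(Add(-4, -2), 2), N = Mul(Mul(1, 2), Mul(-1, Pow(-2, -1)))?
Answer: -222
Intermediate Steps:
N = 1 (N = Mul(2, Mul(-1, Rational(-1, 2))) = Mul(2, Rational(1, 2)) = 1)
J = 36 (J = Pow(-6, 2) = 36)
Mul(Add(N, J), -6) = Mul(Add(1, 36), -6) = Mul(37, -6) = -222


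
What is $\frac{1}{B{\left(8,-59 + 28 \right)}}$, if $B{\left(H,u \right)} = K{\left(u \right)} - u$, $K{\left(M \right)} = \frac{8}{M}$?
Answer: $\frac{31}{953} \approx 0.032529$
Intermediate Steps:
$B{\left(H,u \right)} = - u + \frac{8}{u}$ ($B{\left(H,u \right)} = \frac{8}{u} - u = - u + \frac{8}{u}$)
$\frac{1}{B{\left(8,-59 + 28 \right)}} = \frac{1}{- (-59 + 28) + \frac{8}{-59 + 28}} = \frac{1}{\left(-1\right) \left(-31\right) + \frac{8}{-31}} = \frac{1}{31 + 8 \left(- \frac{1}{31}\right)} = \frac{1}{31 - \frac{8}{31}} = \frac{1}{\frac{953}{31}} = \frac{31}{953}$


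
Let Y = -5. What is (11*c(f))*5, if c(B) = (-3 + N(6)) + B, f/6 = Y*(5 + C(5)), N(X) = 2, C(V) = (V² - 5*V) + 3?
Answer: -13255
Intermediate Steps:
C(V) = 3 + V² - 5*V
f = -240 (f = 6*(-5*(5 + (3 + 5² - 5*5))) = 6*(-5*(5 + (3 + 25 - 25))) = 6*(-5*(5 + 3)) = 6*(-5*8) = 6*(-40) = -240)
c(B) = -1 + B (c(B) = (-3 + 2) + B = -1 + B)
(11*c(f))*5 = (11*(-1 - 240))*5 = (11*(-241))*5 = -2651*5 = -13255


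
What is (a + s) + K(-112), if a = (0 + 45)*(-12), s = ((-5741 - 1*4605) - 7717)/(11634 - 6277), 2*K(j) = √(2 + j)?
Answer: -2910843/5357 + I*√110/2 ≈ -543.37 + 5.244*I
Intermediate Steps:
K(j) = √(2 + j)/2
s = -18063/5357 (s = ((-5741 - 4605) - 7717)/5357 = (-10346 - 7717)*(1/5357) = -18063*1/5357 = -18063/5357 ≈ -3.3718)
a = -540 (a = 45*(-12) = -540)
(a + s) + K(-112) = (-540 - 18063/5357) + √(2 - 112)/2 = -2910843/5357 + √(-110)/2 = -2910843/5357 + (I*√110)/2 = -2910843/5357 + I*√110/2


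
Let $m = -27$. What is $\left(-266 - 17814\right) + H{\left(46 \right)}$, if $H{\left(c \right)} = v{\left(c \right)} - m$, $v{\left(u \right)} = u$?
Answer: $-18007$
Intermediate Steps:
$H{\left(c \right)} = 27 + c$ ($H{\left(c \right)} = c - -27 = c + 27 = 27 + c$)
$\left(-266 - 17814\right) + H{\left(46 \right)} = \left(-266 - 17814\right) + \left(27 + 46\right) = \left(-266 - 17814\right) + 73 = -18080 + 73 = -18007$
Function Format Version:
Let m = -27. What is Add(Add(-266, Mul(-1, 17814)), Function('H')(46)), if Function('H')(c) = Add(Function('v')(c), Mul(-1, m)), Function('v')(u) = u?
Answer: -18007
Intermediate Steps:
Function('H')(c) = Add(27, c) (Function('H')(c) = Add(c, Mul(-1, -27)) = Add(c, 27) = Add(27, c))
Add(Add(-266, Mul(-1, 17814)), Function('H')(46)) = Add(Add(-266, Mul(-1, 17814)), Add(27, 46)) = Add(Add(-266, -17814), 73) = Add(-18080, 73) = -18007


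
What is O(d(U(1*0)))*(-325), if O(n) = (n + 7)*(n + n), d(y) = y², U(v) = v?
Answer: 0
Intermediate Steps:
O(n) = 2*n*(7 + n) (O(n) = (7 + n)*(2*n) = 2*n*(7 + n))
O(d(U(1*0)))*(-325) = (2*(1*0)²*(7 + (1*0)²))*(-325) = (2*0²*(7 + 0²))*(-325) = (2*0*(7 + 0))*(-325) = (2*0*7)*(-325) = 0*(-325) = 0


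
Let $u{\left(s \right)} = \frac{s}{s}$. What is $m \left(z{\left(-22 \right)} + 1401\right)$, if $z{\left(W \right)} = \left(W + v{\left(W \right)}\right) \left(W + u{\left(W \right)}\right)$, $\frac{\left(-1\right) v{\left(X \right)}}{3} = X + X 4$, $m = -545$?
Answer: $2761515$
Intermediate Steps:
$u{\left(s \right)} = 1$
$v{\left(X \right)} = - 15 X$ ($v{\left(X \right)} = - 3 \left(X + X 4\right) = - 3 \left(X + 4 X\right) = - 3 \cdot 5 X = - 15 X$)
$z{\left(W \right)} = - 14 W \left(1 + W\right)$ ($z{\left(W \right)} = \left(W - 15 W\right) \left(W + 1\right) = - 14 W \left(1 + W\right)$)
$m \left(z{\left(-22 \right)} + 1401\right) = - 545 \left(14 \left(-22\right) \left(-1 - -22\right) + 1401\right) = - 545 \left(14 \left(-22\right) \left(-1 + 22\right) + 1401\right) = - 545 \left(14 \left(-22\right) 21 + 1401\right) = - 545 \left(-6468 + 1401\right) = \left(-545\right) \left(-5067\right) = 2761515$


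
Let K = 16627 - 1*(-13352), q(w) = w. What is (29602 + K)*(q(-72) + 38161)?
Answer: 2269380709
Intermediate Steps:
K = 29979 (K = 16627 + 13352 = 29979)
(29602 + K)*(q(-72) + 38161) = (29602 + 29979)*(-72 + 38161) = 59581*38089 = 2269380709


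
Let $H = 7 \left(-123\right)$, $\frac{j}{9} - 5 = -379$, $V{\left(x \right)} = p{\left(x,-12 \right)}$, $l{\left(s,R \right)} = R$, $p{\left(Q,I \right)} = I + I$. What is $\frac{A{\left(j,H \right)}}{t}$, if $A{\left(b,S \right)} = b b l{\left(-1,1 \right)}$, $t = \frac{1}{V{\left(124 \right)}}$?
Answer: $-271918944$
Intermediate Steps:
$p{\left(Q,I \right)} = 2 I$
$V{\left(x \right)} = -24$ ($V{\left(x \right)} = 2 \left(-12\right) = -24$)
$j = -3366$ ($j = 45 + 9 \left(-379\right) = 45 - 3411 = -3366$)
$H = -861$
$t = - \frac{1}{24}$ ($t = \frac{1}{-24} = - \frac{1}{24} \approx -0.041667$)
$A{\left(b,S \right)} = b^{2}$ ($A{\left(b,S \right)} = b b 1 = b^{2} \cdot 1 = b^{2}$)
$\frac{A{\left(j,H \right)}}{t} = \frac{\left(-3366\right)^{2}}{- \frac{1}{24}} = 11329956 \left(-24\right) = -271918944$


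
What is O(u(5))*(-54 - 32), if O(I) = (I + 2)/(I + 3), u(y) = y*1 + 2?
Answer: -387/5 ≈ -77.400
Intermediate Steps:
u(y) = 2 + y (u(y) = y + 2 = 2 + y)
O(I) = (2 + I)/(3 + I)
O(u(5))*(-54 - 32) = ((2 + (2 + 5))/(3 + (2 + 5)))*(-54 - 32) = ((2 + 7)/(3 + 7))*(-86) = (9/10)*(-86) = -387/5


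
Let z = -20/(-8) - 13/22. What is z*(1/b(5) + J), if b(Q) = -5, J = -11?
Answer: -1176/55 ≈ -21.382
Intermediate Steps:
z = 21/11 (z = -20*(-⅛) - 13*1/22 = 5/2 - 13/22 = 21/11 ≈ 1.9091)
z*(1/b(5) + J) = 21*(1/(-5) - 11)/11 = 21*(-⅕ - 11)/11 = (21/11)*(-56/5) = -1176/55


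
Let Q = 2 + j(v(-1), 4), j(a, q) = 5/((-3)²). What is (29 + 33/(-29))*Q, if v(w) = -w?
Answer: 18584/261 ≈ 71.203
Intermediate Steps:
j(a, q) = 5/9
Q = 23/9 (Q = 2 + 5/9 = 23/9 ≈ 2.5556)
(29 + 33/(-29))*Q = (29 + 33/(-29))*(23/9) = (29 + 33*(-1/29))*(23/9) = (29 - 33/29)*(23/9) = (808/29)*(23/9) = 18584/261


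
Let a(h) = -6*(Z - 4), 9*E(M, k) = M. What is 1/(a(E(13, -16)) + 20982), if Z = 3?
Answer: 1/20988 ≈ 4.7646e-5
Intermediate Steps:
E(M, k) = M/9
a(h) = 6 (a(h) = -6*(3 - 4) = -6*(-1) = 6)
1/(a(E(13, -16)) + 20982) = 1/(6 + 20982) = 1/20988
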